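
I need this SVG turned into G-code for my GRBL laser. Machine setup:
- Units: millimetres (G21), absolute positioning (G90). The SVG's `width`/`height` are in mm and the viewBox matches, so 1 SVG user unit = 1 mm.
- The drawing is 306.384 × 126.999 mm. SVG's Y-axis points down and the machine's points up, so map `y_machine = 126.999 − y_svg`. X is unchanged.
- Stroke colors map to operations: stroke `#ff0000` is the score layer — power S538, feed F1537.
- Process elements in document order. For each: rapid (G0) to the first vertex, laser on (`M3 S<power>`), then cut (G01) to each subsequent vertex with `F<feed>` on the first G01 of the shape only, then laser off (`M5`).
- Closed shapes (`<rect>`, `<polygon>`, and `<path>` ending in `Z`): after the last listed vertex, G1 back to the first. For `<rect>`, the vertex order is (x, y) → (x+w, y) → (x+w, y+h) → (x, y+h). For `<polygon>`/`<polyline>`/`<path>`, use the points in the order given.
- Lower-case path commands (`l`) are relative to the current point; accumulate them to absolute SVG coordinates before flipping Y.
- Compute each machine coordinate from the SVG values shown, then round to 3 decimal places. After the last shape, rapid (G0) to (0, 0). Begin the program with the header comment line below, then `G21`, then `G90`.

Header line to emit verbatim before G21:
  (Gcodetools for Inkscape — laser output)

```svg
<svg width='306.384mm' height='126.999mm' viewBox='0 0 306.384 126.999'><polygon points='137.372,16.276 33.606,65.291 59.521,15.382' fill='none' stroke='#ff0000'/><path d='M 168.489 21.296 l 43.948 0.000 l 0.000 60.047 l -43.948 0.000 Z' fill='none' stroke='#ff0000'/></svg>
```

(Gcodetools for Inkscape — laser output)
G21
G90
G0 X137.372 Y110.723
M3 S538
G01 X33.606 Y61.708 F1537
G01 X59.521 Y111.617
G01 X137.372 Y110.723
M5
G0 X168.489 Y105.703
M3 S538
G01 X212.437 Y105.703 F1537
G01 X212.437 Y45.656
G01 X168.489 Y45.656
G01 X168.489 Y105.703
M5
G0 X0.000 Y0.000

Since the viewBox matches the mm dimensions, user units are millimetres directly. The only transform is the Y-flip y_m = 126.999 − y_svg.

Shape 1 is a closed polygon drawn with `<polygon>`. Its stroke #ff0000 means score at S538, F1537. After flipping Y the toolpath is (137.372,110.723) → (33.606,61.708) → (59.521,111.617) → (137.372,110.723), returning to the start.

Shape 2 is a rectangle drawn with `<path>`. Its stroke #ff0000 means score at S538, F1537. After flipping Y the toolpath is (168.489,105.703) → (212.437,105.703) → (212.437,45.656) → (168.489,45.656) → (168.489,105.703), returning to the start.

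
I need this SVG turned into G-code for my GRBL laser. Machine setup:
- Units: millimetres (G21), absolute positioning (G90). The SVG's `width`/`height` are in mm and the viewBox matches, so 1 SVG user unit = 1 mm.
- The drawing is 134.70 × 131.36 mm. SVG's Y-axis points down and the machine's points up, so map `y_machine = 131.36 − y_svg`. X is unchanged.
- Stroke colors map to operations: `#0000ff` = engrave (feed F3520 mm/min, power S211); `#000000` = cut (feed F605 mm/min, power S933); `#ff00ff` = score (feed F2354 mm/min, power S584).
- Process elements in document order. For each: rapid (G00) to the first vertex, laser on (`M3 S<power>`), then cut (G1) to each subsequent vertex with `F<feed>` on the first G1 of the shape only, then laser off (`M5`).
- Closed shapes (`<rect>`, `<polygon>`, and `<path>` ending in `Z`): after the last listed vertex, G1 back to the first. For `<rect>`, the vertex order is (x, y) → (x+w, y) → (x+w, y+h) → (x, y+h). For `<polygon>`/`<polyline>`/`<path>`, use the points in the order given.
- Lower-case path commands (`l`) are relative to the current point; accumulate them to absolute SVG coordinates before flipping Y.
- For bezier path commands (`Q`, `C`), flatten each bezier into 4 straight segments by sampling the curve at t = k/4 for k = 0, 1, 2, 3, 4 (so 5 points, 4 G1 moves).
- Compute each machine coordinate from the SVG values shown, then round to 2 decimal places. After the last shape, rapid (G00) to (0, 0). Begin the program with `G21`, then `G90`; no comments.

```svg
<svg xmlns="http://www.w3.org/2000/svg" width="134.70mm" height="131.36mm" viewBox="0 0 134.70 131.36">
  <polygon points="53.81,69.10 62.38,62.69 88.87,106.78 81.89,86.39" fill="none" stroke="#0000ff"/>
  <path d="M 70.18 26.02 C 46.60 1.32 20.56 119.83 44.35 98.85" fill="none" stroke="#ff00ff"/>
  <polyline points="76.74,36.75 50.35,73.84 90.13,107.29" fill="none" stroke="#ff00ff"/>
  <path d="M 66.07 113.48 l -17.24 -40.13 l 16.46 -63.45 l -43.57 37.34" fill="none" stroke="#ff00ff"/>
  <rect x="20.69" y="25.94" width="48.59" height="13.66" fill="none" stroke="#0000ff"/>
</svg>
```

1 u = 1 mm; y_m = 131.36 − y.

[1] `<polygon>` closed polygon, #0000ff→engrave S211 F3520: (53.81,62.26) → (62.38,68.67) → (88.87,24.58) → (81.89,44.97) → (53.81,62.26) (closed)

[2] `<path>` cubic bezier, #ff00ff→score S584 F2354: (70.18,105.34) → (52.85,101.43) → (39.50,70.32) → (35.03,38.51) → (44.35,32.51)

[3] `<polyline>` open polyline, #ff00ff→score S584 F2354: (76.74,94.61) → (50.35,57.52) → (90.13,24.07)

[4] `<path>` open polyline, #ff00ff→score S584 F2354: (66.07,17.88) → (48.83,58.01) → (65.29,121.46) → (21.72,84.12)

[5] `<rect>` rectangle, #0000ff→engrave S211 F3520: (20.69,105.42) → (69.28,105.42) → (69.28,91.76) → (20.69,91.76) → (20.69,105.42) (closed)

G21
G90
G00 X53.81 Y62.26
M3 S211
G1 X62.38 Y68.67 F3520
G1 X88.87 Y24.58
G1 X81.89 Y44.97
G1 X53.81 Y62.26
M5
G00 X70.18 Y105.34
M3 S584
G1 X52.85 Y101.43 F2354
G1 X39.50 Y70.32
G1 X35.03 Y38.51
G1 X44.35 Y32.51
M5
G00 X76.74 Y94.61
M3 S584
G1 X50.35 Y57.52 F2354
G1 X90.13 Y24.07
M5
G00 X66.07 Y17.88
M3 S584
G1 X48.83 Y58.01 F2354
G1 X65.29 Y121.46
G1 X21.72 Y84.12
M5
G00 X20.69 Y105.42
M3 S211
G1 X69.28 Y105.42 F3520
G1 X69.28 Y91.76
G1 X20.69 Y91.76
G1 X20.69 Y105.42
M5
G00 X0.00 Y0.00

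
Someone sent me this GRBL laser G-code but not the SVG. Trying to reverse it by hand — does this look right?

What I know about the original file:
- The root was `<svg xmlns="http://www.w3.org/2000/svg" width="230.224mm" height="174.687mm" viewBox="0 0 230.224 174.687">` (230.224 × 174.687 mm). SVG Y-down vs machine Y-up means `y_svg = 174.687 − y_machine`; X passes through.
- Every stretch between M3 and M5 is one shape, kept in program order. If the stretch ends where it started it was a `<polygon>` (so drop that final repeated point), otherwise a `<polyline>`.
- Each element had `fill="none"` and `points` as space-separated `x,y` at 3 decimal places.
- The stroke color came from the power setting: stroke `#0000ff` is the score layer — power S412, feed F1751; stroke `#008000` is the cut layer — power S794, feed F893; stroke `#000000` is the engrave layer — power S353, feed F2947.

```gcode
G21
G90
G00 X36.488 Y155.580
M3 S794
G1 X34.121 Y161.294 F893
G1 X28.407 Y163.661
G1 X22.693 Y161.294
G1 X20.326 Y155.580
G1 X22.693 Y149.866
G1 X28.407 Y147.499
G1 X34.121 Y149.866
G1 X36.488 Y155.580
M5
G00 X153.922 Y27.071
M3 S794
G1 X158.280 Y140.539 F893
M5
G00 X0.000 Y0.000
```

<svg xmlns="http://www.w3.org/2000/svg" width="230.224mm" height="174.687mm" viewBox="0 0 230.224 174.687">
  <polygon points="36.488,19.107 34.121,13.393 28.407,11.026 22.693,13.393 20.326,19.107 22.693,24.821 28.407,27.188 34.121,24.821" fill="none" stroke="#008000"/>
  <polyline points="153.922,147.616 158.280,34.148" fill="none" stroke="#008000"/>
</svg>

y_svg = 174.687 − y_m. Every run uses S794, so all elements get stroke `#008000` (cut).

[1] closed run; points: 36.488,19.107 34.121,13.393 28.407,11.026 22.693,13.393 20.326,19.107 22.693,24.821 28.407,27.188 34.121,24.821

[2] open run; points: 153.922,147.616 158.280,34.148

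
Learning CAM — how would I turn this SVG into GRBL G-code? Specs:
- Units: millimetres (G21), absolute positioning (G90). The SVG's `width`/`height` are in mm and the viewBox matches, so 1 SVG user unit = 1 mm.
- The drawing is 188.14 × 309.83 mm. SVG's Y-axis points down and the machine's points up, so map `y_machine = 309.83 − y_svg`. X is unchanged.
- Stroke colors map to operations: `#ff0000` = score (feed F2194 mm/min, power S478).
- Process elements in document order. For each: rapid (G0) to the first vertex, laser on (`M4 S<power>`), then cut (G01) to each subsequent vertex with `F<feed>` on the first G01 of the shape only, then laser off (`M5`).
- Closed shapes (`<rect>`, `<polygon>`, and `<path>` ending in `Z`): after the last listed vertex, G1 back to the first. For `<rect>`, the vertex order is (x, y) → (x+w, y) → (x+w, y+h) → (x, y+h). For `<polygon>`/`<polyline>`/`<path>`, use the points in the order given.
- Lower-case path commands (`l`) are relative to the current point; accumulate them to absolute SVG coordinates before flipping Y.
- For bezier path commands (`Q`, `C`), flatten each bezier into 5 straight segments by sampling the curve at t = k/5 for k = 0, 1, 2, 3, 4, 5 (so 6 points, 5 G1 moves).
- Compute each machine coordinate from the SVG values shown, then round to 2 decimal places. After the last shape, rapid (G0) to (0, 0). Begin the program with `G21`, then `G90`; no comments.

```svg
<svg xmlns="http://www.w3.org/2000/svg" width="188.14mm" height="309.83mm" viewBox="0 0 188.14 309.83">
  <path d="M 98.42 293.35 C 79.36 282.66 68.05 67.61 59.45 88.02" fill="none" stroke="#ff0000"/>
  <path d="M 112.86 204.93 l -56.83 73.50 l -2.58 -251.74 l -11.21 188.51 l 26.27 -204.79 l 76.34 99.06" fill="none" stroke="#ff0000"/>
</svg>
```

G21
G90
G0 X98.42 Y16.48
M4 S478
G01 X87.87 Y43.90 F2194
G01 X78.95 Y99.25
G01 X71.39 Y161.43
G01 X64.98 Y209.32
G01 X59.45 Y221.81
M5
G0 X112.86 Y104.90
M4 S478
G01 X56.03 Y31.40 F2194
G01 X53.45 Y283.14
G01 X42.24 Y94.63
G01 X68.51 Y299.42
G01 X144.85 Y200.36
M5
G0 X0.00 Y0.00

Since the viewBox matches the mm dimensions, user units are millimetres directly. The only transform is the Y-flip y_m = 309.83 − y_svg.

Shape 1 is a cubic bezier drawn with `<path>`. Its stroke #ff0000 means score at S478, F2194. After flipping Y the toolpath is (98.42,16.48) → (87.87,43.90) → (78.95,99.25) → (71.39,161.43) → (64.98,209.32) → (59.45,221.81).

Shape 2 is a open polyline drawn with `<path>`. Its stroke #ff0000 means score at S478, F2194. After flipping Y the toolpath is (112.86,104.90) → (56.03,31.40) → (53.45,283.14) → (42.24,94.63) → (68.51,299.42) → (144.85,200.36).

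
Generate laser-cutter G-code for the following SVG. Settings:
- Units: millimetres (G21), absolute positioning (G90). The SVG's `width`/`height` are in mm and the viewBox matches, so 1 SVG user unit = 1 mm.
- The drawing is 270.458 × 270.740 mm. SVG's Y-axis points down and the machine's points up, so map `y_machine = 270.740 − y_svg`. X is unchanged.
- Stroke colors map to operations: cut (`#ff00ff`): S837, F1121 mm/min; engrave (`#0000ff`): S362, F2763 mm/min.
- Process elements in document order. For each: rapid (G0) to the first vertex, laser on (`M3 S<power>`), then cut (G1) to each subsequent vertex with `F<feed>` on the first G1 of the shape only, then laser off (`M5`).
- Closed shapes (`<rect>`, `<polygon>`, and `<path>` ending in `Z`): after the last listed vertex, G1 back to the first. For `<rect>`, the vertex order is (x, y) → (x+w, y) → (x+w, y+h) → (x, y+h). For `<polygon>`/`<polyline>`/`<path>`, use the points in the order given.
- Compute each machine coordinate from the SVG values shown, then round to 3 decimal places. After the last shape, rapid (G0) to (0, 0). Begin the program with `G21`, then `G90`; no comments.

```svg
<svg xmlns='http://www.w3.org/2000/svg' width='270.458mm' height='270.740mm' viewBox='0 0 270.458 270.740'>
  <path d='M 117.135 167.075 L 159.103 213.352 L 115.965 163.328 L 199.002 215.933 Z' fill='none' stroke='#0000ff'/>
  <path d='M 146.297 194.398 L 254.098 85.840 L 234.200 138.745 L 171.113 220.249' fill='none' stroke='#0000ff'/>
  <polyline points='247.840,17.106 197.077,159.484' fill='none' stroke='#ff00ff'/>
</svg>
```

G21
G90
G0 X117.135 Y103.665
M3 S362
G1 X159.103 Y57.388 F2763
G1 X115.965 Y107.412
G1 X199.002 Y54.807
G1 X117.135 Y103.665
M5
G0 X146.297 Y76.342
M3 S362
G1 X254.098 Y184.900 F2763
G1 X234.200 Y131.995
G1 X171.113 Y50.491
M5
G0 X247.840 Y253.634
M3 S837
G1 X197.077 Y111.256 F1121
M5
G0 X0.000 Y0.000

Since the viewBox matches the mm dimensions, user units are millimetres directly. The only transform is the Y-flip y_m = 270.740 − y_svg.

Shape 1 is a closed polygon drawn with `<path>`. Its stroke #0000ff means engrave at S362, F2763. After flipping Y the toolpath is (117.135,103.665) → (159.103,57.388) → (115.965,107.412) → (199.002,54.807) → (117.135,103.665), returning to the start.

Shape 2 is a open polyline drawn with `<path>`. Its stroke #0000ff means engrave at S362, F2763. After flipping Y the toolpath is (146.297,76.342) → (254.098,184.900) → (234.200,131.995) → (171.113,50.491).

Shape 3 is a line segment drawn with `<polyline>`. Its stroke #ff00ff means cut at S837, F1121. After flipping Y the toolpath is (247.840,253.634) → (197.077,111.256).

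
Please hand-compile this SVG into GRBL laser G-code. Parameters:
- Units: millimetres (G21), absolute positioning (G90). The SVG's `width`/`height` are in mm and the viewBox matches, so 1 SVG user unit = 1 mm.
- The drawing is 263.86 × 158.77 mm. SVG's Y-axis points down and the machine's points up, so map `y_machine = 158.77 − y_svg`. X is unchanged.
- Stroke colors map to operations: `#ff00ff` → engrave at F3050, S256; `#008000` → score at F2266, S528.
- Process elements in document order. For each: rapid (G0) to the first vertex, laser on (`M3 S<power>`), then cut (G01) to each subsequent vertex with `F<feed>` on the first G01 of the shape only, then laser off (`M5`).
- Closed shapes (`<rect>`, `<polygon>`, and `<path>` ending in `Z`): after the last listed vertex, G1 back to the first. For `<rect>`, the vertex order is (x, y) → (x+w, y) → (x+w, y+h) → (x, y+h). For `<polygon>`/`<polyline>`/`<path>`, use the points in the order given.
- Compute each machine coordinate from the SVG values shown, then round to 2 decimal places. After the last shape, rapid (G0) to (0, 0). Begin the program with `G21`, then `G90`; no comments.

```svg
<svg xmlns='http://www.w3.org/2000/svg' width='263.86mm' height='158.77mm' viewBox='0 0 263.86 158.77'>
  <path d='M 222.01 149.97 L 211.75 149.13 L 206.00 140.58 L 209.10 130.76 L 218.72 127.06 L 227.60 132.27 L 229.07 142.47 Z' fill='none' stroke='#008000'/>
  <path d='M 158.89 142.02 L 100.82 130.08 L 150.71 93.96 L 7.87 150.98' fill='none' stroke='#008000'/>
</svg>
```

G21
G90
G0 X222.01 Y8.80
M3 S528
G01 X211.75 Y9.64 F2266
G01 X206.00 Y18.19
G01 X209.10 Y28.01
G01 X218.72 Y31.71
G01 X227.60 Y26.50
G01 X229.07 Y16.30
G01 X222.01 Y8.80
M5
G0 X158.89 Y16.75
M3 S528
G01 X100.82 Y28.69 F2266
G01 X150.71 Y64.81
G01 X7.87 Y7.79
M5
G0 X0.00 Y0.00

viewBox `0 0 263.86 158.77` with mm width/height → 1 unit = 1 mm. Flip: y_m = 158.77 − y_svg.

**Shape 1** — `<path>` regular polygon, stroke `#008000` → score (S528, F2266). Machine vertices: (222.01,8.80) → (211.75,9.64) → (206.00,18.19) → (209.10,28.01) → (218.72,31.71) → (227.60,26.50) → (229.07,16.30) → (222.01,8.80). Closed: final G1 returns to the first vertex.

**Shape 2** — `<path>` open polyline, stroke `#008000` → score (S528, F2266). Machine vertices: (158.89,16.75) → (100.82,28.69) → (150.71,64.81) → (7.87,7.79). Open path.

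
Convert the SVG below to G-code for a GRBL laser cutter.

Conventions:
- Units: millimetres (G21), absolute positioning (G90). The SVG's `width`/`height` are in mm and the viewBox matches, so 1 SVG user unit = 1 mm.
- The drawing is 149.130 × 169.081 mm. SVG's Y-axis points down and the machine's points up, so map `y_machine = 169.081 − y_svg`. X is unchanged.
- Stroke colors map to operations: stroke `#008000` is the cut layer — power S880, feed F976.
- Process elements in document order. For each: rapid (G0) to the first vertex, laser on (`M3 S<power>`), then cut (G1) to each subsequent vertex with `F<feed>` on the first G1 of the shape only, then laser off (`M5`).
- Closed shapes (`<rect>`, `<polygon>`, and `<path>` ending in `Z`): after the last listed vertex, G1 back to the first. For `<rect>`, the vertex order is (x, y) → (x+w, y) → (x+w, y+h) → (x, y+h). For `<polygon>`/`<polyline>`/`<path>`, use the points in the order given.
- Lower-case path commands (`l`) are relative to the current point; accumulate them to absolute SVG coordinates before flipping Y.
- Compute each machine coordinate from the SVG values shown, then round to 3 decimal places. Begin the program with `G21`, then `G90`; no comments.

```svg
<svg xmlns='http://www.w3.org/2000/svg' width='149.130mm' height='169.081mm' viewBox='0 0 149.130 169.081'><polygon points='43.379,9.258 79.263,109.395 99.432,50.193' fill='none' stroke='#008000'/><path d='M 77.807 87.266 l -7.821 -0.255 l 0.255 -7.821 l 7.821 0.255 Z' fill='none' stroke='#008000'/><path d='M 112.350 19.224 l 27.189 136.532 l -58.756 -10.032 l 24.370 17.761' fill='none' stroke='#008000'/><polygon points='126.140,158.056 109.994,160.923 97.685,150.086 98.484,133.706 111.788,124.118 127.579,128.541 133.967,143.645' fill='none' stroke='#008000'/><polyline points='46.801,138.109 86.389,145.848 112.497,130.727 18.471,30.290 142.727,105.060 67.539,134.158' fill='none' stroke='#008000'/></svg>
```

viewBox `0 0 149.130 169.081` with mm width/height → 1 unit = 1 mm. Flip: y_m = 169.081 − y_svg.

**Shape 1** — `<polygon>` closed polygon, stroke `#008000` → cut (S880, F976). Machine vertices: (43.379,159.823) → (79.263,59.686) → (99.432,118.888) → (43.379,159.823). Closed: final G1 returns to the first vertex.

**Shape 2** — `<path>` regular polygon, stroke `#008000` → cut (S880, F976). Machine vertices: (77.807,81.815) → (69.986,82.070) → (70.241,89.891) → (78.062,89.636) → (77.807,81.815). Closed: final G1 returns to the first vertex.

**Shape 3** — `<path>` open polyline, stroke `#008000` → cut (S880, F976). Machine vertices: (112.350,149.857) → (139.539,13.325) → (80.783,23.357) → (105.153,5.596). Open path.

**Shape 4** — `<polygon>` regular polygon, stroke `#008000` → cut (S880, F976). Machine vertices: (126.140,11.025) → (109.994,8.158) → (97.685,18.995) → (98.484,35.375) → (111.788,44.963) → (127.579,40.540) → (133.967,25.436) → (126.140,11.025). Closed: final G1 returns to the first vertex.

**Shape 5** — `<polyline>` open polyline, stroke `#008000` → cut (S880, F976). Machine vertices: (46.801,30.972) → (86.389,23.233) → (112.497,38.354) → (18.471,138.791) → (142.727,64.021) → (67.539,34.923). Open path.

G21
G90
G0 X43.379 Y159.823
M3 S880
G1 X79.263 Y59.686 F976
G1 X99.432 Y118.888
G1 X43.379 Y159.823
M5
G0 X77.807 Y81.815
M3 S880
G1 X69.986 Y82.070 F976
G1 X70.241 Y89.891
G1 X78.062 Y89.636
G1 X77.807 Y81.815
M5
G0 X112.350 Y149.857
M3 S880
G1 X139.539 Y13.325 F976
G1 X80.783 Y23.357
G1 X105.153 Y5.596
M5
G0 X126.140 Y11.025
M3 S880
G1 X109.994 Y8.158 F976
G1 X97.685 Y18.995
G1 X98.484 Y35.375
G1 X111.788 Y44.963
G1 X127.579 Y40.540
G1 X133.967 Y25.436
G1 X126.140 Y11.025
M5
G0 X46.801 Y30.972
M3 S880
G1 X86.389 Y23.233 F976
G1 X112.497 Y38.354
G1 X18.471 Y138.791
G1 X142.727 Y64.021
G1 X67.539 Y34.923
M5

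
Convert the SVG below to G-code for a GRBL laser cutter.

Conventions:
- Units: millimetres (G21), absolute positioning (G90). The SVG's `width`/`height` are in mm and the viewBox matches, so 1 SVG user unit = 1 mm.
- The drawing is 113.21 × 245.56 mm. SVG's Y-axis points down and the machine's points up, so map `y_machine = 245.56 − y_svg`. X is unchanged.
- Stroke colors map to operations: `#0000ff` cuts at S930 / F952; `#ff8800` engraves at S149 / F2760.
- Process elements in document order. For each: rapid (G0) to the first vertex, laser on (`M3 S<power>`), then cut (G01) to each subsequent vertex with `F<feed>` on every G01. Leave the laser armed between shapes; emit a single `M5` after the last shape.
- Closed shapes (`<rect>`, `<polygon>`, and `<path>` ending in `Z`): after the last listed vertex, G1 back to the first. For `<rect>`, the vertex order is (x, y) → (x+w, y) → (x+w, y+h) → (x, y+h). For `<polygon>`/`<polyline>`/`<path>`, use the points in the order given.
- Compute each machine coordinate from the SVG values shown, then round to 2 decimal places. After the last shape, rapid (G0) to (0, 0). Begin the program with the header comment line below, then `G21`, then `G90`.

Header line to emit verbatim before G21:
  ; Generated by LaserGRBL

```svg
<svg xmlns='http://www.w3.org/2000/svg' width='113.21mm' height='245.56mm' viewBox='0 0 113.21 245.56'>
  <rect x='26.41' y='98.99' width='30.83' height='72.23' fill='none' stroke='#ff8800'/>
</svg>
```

1 u = 1 mm; y_m = 245.56 − y.

[1] `<rect>` rectangle, #ff8800→engrave S149 F2760: (26.41,146.57) → (57.24,146.57) → (57.24,74.34) → (26.41,74.34) → (26.41,146.57) (closed)

; Generated by LaserGRBL
G21
G90
G0 X26.41 Y146.57
M3 S149
G01 X57.24 Y146.57 F2760
G01 X57.24 Y74.34 F2760
G01 X26.41 Y74.34 F2760
G01 X26.41 Y146.57 F2760
M5
G0 X0.00 Y0.00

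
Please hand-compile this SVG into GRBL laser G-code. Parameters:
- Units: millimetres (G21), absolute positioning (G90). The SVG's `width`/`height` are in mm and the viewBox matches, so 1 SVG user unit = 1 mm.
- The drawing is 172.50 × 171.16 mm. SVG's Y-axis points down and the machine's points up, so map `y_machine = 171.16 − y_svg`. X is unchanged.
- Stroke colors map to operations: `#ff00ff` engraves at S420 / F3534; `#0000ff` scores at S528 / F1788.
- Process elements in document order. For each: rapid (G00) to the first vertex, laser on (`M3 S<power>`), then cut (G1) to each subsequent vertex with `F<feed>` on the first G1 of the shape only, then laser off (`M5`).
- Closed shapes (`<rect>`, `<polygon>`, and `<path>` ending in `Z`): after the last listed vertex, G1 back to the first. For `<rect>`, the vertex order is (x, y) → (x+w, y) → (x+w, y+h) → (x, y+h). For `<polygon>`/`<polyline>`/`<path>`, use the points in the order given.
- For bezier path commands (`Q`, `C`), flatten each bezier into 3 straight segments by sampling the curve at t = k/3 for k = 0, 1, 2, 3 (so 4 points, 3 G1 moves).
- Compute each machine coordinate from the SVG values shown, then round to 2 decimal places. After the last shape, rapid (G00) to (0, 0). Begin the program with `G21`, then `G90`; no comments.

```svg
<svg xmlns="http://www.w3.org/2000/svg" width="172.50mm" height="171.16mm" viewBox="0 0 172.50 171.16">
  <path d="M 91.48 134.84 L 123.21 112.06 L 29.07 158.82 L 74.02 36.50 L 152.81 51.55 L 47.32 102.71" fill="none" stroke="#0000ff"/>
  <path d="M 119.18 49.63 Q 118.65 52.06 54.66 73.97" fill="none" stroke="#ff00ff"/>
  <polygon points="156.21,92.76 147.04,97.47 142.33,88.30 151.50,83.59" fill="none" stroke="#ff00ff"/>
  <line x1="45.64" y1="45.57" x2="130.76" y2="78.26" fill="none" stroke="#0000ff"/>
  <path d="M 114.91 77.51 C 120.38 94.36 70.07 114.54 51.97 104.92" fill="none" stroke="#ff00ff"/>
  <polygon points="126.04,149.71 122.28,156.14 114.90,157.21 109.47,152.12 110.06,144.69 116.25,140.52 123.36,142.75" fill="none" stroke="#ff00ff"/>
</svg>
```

G21
G90
G00 X91.48 Y36.32
M3 S528
G1 X123.21 Y59.10 F1788
G1 X29.07 Y12.34
G1 X74.02 Y134.66
G1 X152.81 Y119.61
G1 X47.32 Y68.45
M5
G00 X119.18 Y121.53
M3 S420
G1 X111.78 Y117.75 F3534
G1 X90.27 Y109.63
G1 X54.66 Y97.19
M5
G00 X156.21 Y78.40
M3 S420
G1 X147.04 Y73.69 F3534
G1 X142.33 Y82.86
G1 X151.50 Y87.57
G1 X156.21 Y78.40
M5
G00 X45.64 Y125.59
M3 S528
G1 X130.76 Y92.90 F1788
M5
G00 X114.91 Y93.65
M3 S420
G1 X105.05 Y76.92 F3534
G1 X77.55 Y65.33
G1 X51.97 Y66.24
M5
G00 X126.04 Y21.45
M3 S420
G1 X122.28 Y15.02 F3534
G1 X114.90 Y13.95
G1 X109.47 Y19.04
G1 X110.06 Y26.47
G1 X116.25 Y30.64
G1 X123.36 Y28.41
G1 X126.04 Y21.45
M5
G00 X0.00 Y0.00

Since the viewBox matches the mm dimensions, user units are millimetres directly. The only transform is the Y-flip y_m = 171.16 − y_svg.

Shape 1 is a open polyline drawn with `<path>`. Its stroke #0000ff means score at S528, F1788. After flipping Y the toolpath is (91.48,36.32) → (123.21,59.10) → (29.07,12.34) → (74.02,134.66) → (152.81,119.61) → (47.32,68.45).

Shape 2 is a quadratic bezier drawn with `<path>`. Its stroke #ff00ff means engrave at S420, F3534. After flipping Y the toolpath is (119.18,121.53) → (111.78,117.75) → (90.27,109.63) → (54.66,97.19).

Shape 3 is a regular polygon drawn with `<polygon>`. Its stroke #ff00ff means engrave at S420, F3534. After flipping Y the toolpath is (156.21,78.40) → (147.04,73.69) → (142.33,82.86) → (151.50,87.57) → (156.21,78.40), returning to the start.

Shape 4 is a line segment drawn with `<line>`. Its stroke #0000ff means score at S528, F1788. After flipping Y the toolpath is (45.64,125.59) → (130.76,92.90).

Shape 5 is a cubic bezier drawn with `<path>`. Its stroke #ff00ff means engrave at S420, F3534. After flipping Y the toolpath is (114.91,93.65) → (105.05,76.92) → (77.55,65.33) → (51.97,66.24).

Shape 6 is a regular polygon drawn with `<polygon>`. Its stroke #ff00ff means engrave at S420, F3534. After flipping Y the toolpath is (126.04,21.45) → (122.28,15.02) → (114.90,13.95) → (109.47,19.04) → (110.06,26.47) → (116.25,30.64) → (123.36,28.41) → (126.04,21.45), returning to the start.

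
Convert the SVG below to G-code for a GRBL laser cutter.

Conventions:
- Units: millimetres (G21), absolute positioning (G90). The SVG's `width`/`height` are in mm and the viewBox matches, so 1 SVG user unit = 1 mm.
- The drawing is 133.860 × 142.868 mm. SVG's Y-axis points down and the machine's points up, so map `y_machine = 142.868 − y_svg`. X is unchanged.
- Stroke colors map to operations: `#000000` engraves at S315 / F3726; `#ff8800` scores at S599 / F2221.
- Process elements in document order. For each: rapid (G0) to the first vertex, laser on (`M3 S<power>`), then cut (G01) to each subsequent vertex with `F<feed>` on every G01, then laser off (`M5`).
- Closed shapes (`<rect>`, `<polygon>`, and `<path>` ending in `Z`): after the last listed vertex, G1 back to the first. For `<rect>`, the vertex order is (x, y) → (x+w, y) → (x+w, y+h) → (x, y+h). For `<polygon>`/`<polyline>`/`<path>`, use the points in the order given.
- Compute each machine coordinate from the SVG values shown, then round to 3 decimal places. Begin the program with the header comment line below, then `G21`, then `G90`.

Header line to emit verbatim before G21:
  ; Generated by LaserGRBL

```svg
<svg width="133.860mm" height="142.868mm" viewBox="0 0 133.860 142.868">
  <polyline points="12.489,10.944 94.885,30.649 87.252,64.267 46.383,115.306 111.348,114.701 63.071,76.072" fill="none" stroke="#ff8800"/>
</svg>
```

; Generated by LaserGRBL
G21
G90
G0 X12.489 Y131.924
M3 S599
G01 X94.885 Y112.219 F2221
G01 X87.252 Y78.601 F2221
G01 X46.383 Y27.562 F2221
G01 X111.348 Y28.167 F2221
G01 X63.071 Y66.796 F2221
M5

1 u = 1 mm; y_m = 142.868 − y.

[1] `<polyline>` open polyline, #ff8800→score S599 F2221: (12.489,131.924) → (94.885,112.219) → (87.252,78.601) → (46.383,27.562) → (111.348,28.167) → (63.071,66.796)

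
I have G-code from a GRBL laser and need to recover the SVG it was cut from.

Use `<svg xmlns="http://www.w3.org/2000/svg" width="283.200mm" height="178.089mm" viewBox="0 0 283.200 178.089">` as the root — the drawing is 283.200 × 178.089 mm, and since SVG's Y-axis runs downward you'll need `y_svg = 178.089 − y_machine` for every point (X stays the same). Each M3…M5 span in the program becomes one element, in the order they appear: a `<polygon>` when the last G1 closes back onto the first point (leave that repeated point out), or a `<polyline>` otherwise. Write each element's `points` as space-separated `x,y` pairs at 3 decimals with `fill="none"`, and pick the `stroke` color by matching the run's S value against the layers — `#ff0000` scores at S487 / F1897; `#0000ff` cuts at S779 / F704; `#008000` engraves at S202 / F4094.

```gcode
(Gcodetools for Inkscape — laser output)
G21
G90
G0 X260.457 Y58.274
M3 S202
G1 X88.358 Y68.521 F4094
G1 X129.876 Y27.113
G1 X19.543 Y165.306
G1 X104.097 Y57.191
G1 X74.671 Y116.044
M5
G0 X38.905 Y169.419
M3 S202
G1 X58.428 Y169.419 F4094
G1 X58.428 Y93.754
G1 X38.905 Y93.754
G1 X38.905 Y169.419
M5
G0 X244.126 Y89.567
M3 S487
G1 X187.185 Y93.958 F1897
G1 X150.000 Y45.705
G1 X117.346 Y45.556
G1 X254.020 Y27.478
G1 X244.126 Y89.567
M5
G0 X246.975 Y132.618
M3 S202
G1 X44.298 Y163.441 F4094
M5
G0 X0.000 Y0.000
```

<svg xmlns="http://www.w3.org/2000/svg" width="283.200mm" height="178.089mm" viewBox="0 0 283.200 178.089">
  <polyline points="260.457,119.815 88.358,109.568 129.876,150.976 19.543,12.783 104.097,120.898 74.671,62.045" fill="none" stroke="#008000"/>
  <polygon points="38.905,8.670 58.428,8.670 58.428,84.335 38.905,84.335" fill="none" stroke="#008000"/>
  <polygon points="244.126,88.522 187.185,84.131 150.000,132.384 117.346,132.533 254.020,150.611" fill="none" stroke="#ff0000"/>
  <polyline points="246.975,45.471 44.298,14.648" fill="none" stroke="#008000"/>
</svg>

Each laser-on run becomes one SVG element. Flip Y back into SVG space with y_svg = 178.089 − y_machine.

Run 1: S202 ⇒ engrave layer `#008000`. The run is open, so emit a `<polyline>` with points (Y-flipped): 260.457,119.815 88.358,109.568 129.876,150.976 19.543,12.783 104.097,120.898 74.671,62.045.

Run 2: the run's S202 means `#008000` (engrave). The run returns to its start, so emit a `<polygon>` with points (Y-flipped): 38.905,8.670 58.428,8.670 58.428,84.335 38.905,84.335.

Run 3: S487 ⇒ score layer `#ff0000`. The run returns to its start, so emit a `<polygon>` with points (Y-flipped): 244.126,88.522 187.185,84.131 150.000,132.384 117.346,132.533 254.020,150.611.

Run 4: power S202 maps to stroke `#008000` (engrave). The run is open, so emit a `<polyline>` with points (Y-flipped): 246.975,45.471 44.298,14.648.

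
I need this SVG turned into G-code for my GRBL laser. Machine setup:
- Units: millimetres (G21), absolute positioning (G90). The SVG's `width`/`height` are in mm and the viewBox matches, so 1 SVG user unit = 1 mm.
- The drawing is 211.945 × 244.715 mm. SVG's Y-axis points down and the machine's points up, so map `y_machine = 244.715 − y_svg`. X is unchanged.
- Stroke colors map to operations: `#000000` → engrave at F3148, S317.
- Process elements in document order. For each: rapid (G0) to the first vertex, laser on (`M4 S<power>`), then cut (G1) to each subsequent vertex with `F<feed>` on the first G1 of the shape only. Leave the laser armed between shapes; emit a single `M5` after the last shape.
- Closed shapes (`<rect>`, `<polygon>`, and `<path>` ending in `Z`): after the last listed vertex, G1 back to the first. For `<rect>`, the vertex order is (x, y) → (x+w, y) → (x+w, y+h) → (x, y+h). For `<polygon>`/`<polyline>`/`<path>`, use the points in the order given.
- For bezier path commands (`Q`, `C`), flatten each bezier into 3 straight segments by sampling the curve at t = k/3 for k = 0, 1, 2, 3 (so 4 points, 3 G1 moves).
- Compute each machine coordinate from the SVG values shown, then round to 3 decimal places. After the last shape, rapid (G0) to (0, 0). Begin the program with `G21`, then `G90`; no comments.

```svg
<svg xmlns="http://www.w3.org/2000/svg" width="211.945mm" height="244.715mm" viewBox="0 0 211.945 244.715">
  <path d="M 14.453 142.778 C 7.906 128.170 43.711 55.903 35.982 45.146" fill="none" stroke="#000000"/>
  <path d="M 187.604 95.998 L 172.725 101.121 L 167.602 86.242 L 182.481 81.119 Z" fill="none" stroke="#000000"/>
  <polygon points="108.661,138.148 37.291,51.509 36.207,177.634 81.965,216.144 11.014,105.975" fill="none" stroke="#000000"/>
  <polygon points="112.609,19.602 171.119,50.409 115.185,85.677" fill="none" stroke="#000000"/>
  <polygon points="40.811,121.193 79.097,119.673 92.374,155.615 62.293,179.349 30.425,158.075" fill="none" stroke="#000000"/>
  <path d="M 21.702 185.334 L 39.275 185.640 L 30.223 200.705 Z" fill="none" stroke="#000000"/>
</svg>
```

G21
G90
G0 X14.453 Y101.937
M4 S317
G1 X18.842 Y131.351 F3148
G1 X32.381 Y172.722
G1 X35.982 Y199.569
G0 X187.604 Y148.717
M4 S317
G1 X172.725 Y143.594 F3148
G1 X167.602 Y158.473
G1 X182.481 Y163.596
G1 X187.604 Y148.717
G0 X108.661 Y106.567
M4 S317
G1 X37.291 Y193.206 F3148
G1 X36.207 Y67.081
G1 X81.965 Y28.571
G1 X11.014 Y138.740
G1 X108.661 Y106.567
G0 X112.609 Y225.113
M4 S317
G1 X171.119 Y194.306 F3148
G1 X115.185 Y159.038
G1 X112.609 Y225.113
G0 X40.811 Y123.522
M4 S317
G1 X79.097 Y125.042 F3148
G1 X92.374 Y89.100
G1 X62.293 Y65.366
G1 X30.425 Y86.640
G1 X40.811 Y123.522
G0 X21.702 Y59.381
M4 S317
G1 X39.275 Y59.075 F3148
G1 X30.223 Y44.010
G1 X21.702 Y59.381
M5
G0 X0.000 Y0.000

viewBox `0 0 211.945 244.715` with mm width/height → 1 unit = 1 mm. Flip: y_m = 244.715 − y_svg.

**Shape 1** — `<path>` cubic bezier, stroke `#000000` → engrave (S317, F3148). Control points (SVG): P0=(14.453,142.778), P1=(7.906,128.170), P2=(43.711,55.903), P3=(35.982,45.146); sampled at t=k/3. Machine vertices: (14.453,101.937) → (18.842,131.351) → (32.381,172.722) → (35.982,199.569). Open path.

**Shape 2** — `<path>` regular polygon, stroke `#000000` → engrave (S317, F3148). Machine vertices: (187.604,148.717) → (172.725,143.594) → (167.602,158.473) → (182.481,163.596) → (187.604,148.717). Closed: final G1 returns to the first vertex.

**Shape 3** — `<polygon>` closed polygon, stroke `#000000` → engrave (S317, F3148). Machine vertices: (108.661,106.567) → (37.291,193.206) → (36.207,67.081) → (81.965,28.571) → (11.014,138.740) → (108.661,106.567). Closed: final G1 returns to the first vertex.

**Shape 4** — `<polygon>` regular polygon, stroke `#000000` → engrave (S317, F3148). Machine vertices: (112.609,225.113) → (171.119,194.306) → (115.185,159.038) → (112.609,225.113). Closed: final G1 returns to the first vertex.

**Shape 5** — `<polygon>` regular polygon, stroke `#000000` → engrave (S317, F3148). Machine vertices: (40.811,123.522) → (79.097,125.042) → (92.374,89.100) → (62.293,65.366) → (30.425,86.640) → (40.811,123.522). Closed: final G1 returns to the first vertex.

**Shape 6** — `<path>` regular polygon, stroke `#000000` → engrave (S317, F3148). Machine vertices: (21.702,59.381) → (39.275,59.075) → (30.223,44.010) → (21.702,59.381). Closed: final G1 returns to the first vertex.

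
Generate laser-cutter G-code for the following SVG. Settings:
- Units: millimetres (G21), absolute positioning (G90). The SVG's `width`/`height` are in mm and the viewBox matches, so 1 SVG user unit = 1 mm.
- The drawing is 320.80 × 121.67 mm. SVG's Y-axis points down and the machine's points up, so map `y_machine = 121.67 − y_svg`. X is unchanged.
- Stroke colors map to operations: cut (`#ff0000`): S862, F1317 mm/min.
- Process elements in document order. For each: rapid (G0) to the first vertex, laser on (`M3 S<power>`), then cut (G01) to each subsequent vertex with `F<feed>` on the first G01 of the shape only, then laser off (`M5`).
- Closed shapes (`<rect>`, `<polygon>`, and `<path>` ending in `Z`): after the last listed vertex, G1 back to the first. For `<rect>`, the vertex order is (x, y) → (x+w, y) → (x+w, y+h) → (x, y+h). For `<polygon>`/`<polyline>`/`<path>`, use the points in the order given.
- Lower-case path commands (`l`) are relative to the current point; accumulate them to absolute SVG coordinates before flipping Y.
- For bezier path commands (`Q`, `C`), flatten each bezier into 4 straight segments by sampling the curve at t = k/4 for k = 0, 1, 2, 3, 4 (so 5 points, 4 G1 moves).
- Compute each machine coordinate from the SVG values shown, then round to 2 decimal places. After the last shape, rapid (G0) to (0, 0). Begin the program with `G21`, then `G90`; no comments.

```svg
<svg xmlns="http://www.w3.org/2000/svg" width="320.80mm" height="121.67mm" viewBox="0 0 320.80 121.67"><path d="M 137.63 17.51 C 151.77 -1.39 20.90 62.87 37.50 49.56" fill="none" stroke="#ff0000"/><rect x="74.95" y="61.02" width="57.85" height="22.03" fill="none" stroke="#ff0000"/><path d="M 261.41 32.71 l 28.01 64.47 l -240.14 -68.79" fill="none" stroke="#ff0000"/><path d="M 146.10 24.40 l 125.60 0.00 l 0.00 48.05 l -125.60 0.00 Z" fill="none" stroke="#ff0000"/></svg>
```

G21
G90
G0 X137.63 Y104.16
M3 S862
G01 X125.62 Y105.25 F1317
G01 X86.64 Y90.23
G01 X48.13 Y74.16
G01 X37.50 Y72.11
M5
G0 X74.95 Y60.65
M3 S862
G01 X132.80 Y60.65 F1317
G01 X132.80 Y38.62
G01 X74.95 Y38.62
G01 X74.95 Y60.65
M5
G0 X261.41 Y88.96
M3 S862
G01 X289.42 Y24.49 F1317
G01 X49.28 Y93.28
M5
G0 X146.10 Y97.27
M3 S862
G01 X271.70 Y97.27 F1317
G01 X271.70 Y49.22
G01 X146.10 Y49.22
G01 X146.10 Y97.27
M5
G0 X0.00 Y0.00

1 u = 1 mm; y_m = 121.67 − y.

[1] `<path>` cubic bezier, #ff0000→cut S862 F1317: (137.63,104.16) → (125.62,105.25) → (86.64,90.23) → (48.13,74.16) → (37.50,72.11)

[2] `<rect>` rectangle, #ff0000→cut S862 F1317: (74.95,60.65) → (132.80,60.65) → (132.80,38.62) → (74.95,38.62) → (74.95,60.65) (closed)

[3] `<path>` open polyline, #ff0000→cut S862 F1317: (261.41,88.96) → (289.42,24.49) → (49.28,93.28)

[4] `<path>` rectangle, #ff0000→cut S862 F1317: (146.10,97.27) → (271.70,97.27) → (271.70,49.22) → (146.10,49.22) → (146.10,97.27) (closed)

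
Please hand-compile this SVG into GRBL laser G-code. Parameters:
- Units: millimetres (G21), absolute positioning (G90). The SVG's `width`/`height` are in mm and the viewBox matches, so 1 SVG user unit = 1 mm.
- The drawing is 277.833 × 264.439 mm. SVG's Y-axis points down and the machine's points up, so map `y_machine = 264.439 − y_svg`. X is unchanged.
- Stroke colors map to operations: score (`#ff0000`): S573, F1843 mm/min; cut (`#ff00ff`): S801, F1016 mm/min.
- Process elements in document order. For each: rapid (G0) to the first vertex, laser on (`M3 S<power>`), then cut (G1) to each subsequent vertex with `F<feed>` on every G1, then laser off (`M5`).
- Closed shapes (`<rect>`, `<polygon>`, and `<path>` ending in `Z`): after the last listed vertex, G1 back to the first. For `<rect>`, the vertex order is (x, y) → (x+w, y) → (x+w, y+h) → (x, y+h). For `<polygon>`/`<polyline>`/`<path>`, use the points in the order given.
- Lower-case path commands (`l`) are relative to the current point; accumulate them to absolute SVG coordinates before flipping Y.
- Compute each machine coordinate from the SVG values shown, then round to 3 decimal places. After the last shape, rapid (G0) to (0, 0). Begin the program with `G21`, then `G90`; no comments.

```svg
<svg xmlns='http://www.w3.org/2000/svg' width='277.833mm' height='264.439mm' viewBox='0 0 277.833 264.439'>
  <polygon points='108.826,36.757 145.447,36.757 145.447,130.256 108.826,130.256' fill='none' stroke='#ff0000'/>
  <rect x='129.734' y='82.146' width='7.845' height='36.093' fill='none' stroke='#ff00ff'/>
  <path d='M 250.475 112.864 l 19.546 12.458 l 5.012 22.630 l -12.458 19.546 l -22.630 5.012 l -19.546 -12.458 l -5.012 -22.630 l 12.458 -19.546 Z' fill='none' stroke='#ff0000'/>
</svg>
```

Since the viewBox matches the mm dimensions, user units are millimetres directly. The only transform is the Y-flip y_m = 264.439 − y_svg.

Shape 1 is a rectangle drawn with `<polygon>`. Its stroke #ff0000 means score at S573, F1843. After flipping Y the toolpath is (108.826,227.682) → (145.447,227.682) → (145.447,134.183) → (108.826,134.183) → (108.826,227.682), returning to the start.

Shape 2 is a rectangle drawn with `<rect>`. Its stroke #ff00ff means cut at S801, F1016. After flipping Y the toolpath is (129.734,182.293) → (137.579,182.293) → (137.579,146.200) → (129.734,146.200) → (129.734,182.293), returning to the start.

Shape 3 is a regular polygon drawn with `<path>`. Its stroke #ff0000 means score at S573, F1843. After flipping Y the toolpath is (250.475,151.575) → (270.021,139.117) → (275.033,116.487) → (262.575,96.941) → (239.945,91.929) → (220.399,104.387) → (215.387,127.017) → (227.845,146.563) → (250.475,151.575), returning to the start.

G21
G90
G0 X108.826 Y227.682
M3 S573
G1 X145.447 Y227.682 F1843
G1 X145.447 Y134.183 F1843
G1 X108.826 Y134.183 F1843
G1 X108.826 Y227.682 F1843
M5
G0 X129.734 Y182.293
M3 S801
G1 X137.579 Y182.293 F1016
G1 X137.579 Y146.200 F1016
G1 X129.734 Y146.200 F1016
G1 X129.734 Y182.293 F1016
M5
G0 X250.475 Y151.575
M3 S573
G1 X270.021 Y139.117 F1843
G1 X275.033 Y116.487 F1843
G1 X262.575 Y96.941 F1843
G1 X239.945 Y91.929 F1843
G1 X220.399 Y104.387 F1843
G1 X215.387 Y127.017 F1843
G1 X227.845 Y146.563 F1843
G1 X250.475 Y151.575 F1843
M5
G0 X0.000 Y0.000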